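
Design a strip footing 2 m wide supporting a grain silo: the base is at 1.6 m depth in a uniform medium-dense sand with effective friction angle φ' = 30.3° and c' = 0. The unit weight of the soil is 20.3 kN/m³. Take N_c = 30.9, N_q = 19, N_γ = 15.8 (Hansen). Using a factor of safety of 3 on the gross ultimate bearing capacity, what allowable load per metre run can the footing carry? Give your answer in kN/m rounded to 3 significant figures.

q = γ·D_f = 20.3 × 1.6 = 32.48 kPa.
q·N_q = 32.48 × 19 = 617.12 kPa
0.5·γ·B·N_γ = 0.5 × 20.3 × 2 × 15.8 = 320.74 kPa
q_ult = 617.12 + 320.74 = 937.86 kPa.
Gross allowable pressure q_all = 937.86 / 3 = 312.62 kPa.
Allowable wall load = q_all × B = 312.62 × 2 = 625.24 kN per metre run.

≈ 625 kN/m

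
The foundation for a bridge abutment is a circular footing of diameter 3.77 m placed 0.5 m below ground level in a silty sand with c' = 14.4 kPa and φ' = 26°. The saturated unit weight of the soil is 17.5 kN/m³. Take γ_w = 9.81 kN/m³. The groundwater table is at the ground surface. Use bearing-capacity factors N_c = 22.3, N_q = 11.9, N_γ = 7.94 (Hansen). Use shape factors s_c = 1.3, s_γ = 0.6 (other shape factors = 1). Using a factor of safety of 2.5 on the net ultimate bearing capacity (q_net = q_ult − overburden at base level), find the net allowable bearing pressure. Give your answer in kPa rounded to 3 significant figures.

γ' = 17.5 − 9.81 = 7.69 kN/m³ (submerged throughout). q = 7.69 × 0.5 = 3.845 kPa; the same γ' applies in the ½γBN_γ term.
c·N_c·s_c = 14.4 × 22.3 × 1.3 = 417.46 kPa
q·N_q = 3.845 × 11.9 = 45.755 kPa
0.5·γ·B·N_γ·s_γ = 0.5 × 7.69 × 3.77 × 7.94 × 0.6 = 69.057 kPa
q_ult = 417.46 + 45.755 + 69.057 = 532.27 kPa.
q_net = 532.27 − 3.845 = 528.42 kPa.
q_all(net) = 528.42 / 2.5 = 211.37 kPa.

q_all(net) ≈ 211 kPa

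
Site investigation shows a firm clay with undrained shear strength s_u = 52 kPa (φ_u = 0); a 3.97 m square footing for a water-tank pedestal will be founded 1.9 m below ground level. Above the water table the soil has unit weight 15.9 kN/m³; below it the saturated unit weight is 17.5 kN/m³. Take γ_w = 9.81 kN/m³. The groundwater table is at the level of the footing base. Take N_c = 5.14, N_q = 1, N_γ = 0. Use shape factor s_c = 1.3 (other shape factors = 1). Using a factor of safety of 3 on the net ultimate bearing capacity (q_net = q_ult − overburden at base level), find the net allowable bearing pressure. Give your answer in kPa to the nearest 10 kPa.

q_all(net) ≈ 120 kPa

Effective surcharge at the founding depth q = γ·D_f = 15.9 × 1.9 = 30.21 kPa.
q_ult = c·N_c·s_c + q·N_q
     = 52 × 5.14 × 1.3 + 30.21 × 1
     = 347.46 + 30.21 = 377.67 kPa.
q_net = 377.67 − 30.21 = 347.46 kPa.
q_all(net) = 347.46 / 3 = 115.82 kPa.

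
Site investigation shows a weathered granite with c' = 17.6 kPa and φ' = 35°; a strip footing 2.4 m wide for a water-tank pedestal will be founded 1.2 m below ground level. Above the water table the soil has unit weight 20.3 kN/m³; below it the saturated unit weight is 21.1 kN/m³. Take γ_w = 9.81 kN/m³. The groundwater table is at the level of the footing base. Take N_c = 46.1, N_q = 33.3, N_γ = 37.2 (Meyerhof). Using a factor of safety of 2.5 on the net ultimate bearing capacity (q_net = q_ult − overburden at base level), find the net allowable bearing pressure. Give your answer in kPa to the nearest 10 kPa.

Overburden at base level: q = 20.3 × 1.2 = 24.36 kPa.
Below the base the soil is submerged, so the ½γBN_γ term uses γ' = 21.1 − 9.81 = 11.29 kN/m³.
Cohesion term c·N_c = 17.6 × 46.1 = 811.36 kPa; surcharge term q·N_q = 24.36 × 33.3 = 811.19 kPa; self-weight term 0.5·γ·B·N_γ = 0.5 × 11.29 × 2.4 × 37.2 = 503.99 kPa.
q_ult = 811.36 + 811.19 + 503.99 = 2126.5 kPa.
q_net = 2126.5 − 24.36 = 2102.2 kPa.
q_all(net) = 2102.2 / 2.5 = 840.87 kPa.

q_all(net) ≈ 840 kPa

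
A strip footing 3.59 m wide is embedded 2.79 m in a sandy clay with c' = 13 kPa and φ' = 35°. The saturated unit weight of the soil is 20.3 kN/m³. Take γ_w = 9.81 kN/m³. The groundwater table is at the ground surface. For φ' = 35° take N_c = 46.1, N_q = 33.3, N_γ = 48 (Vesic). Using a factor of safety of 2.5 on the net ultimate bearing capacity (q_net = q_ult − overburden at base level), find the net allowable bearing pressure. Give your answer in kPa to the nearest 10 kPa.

With the water table at the surface the whole profile is submerged: γ' = 20.3 − 9.81 = 10.49 kN/m³, so q = γ'·D_f = 29.267 kPa; the same γ' applies in the ½γBN_γ term.
q_ult = c·N_c + q·N_q + 0.5·γ·B·N_γ
     = 13 × 46.1 + 29.267 × 33.3 + 0.5 × 10.49 × 3.59 × 48
     = 599.3 + 974.59 + 903.82 = 2477.7 kPa.
q_net = 2477.7 − 29.267 = 2448.4 kPa.
q_all(net) = 2448.4 / 2.5 = 979.38 kPa.

q_all(net) ≈ 980 kPa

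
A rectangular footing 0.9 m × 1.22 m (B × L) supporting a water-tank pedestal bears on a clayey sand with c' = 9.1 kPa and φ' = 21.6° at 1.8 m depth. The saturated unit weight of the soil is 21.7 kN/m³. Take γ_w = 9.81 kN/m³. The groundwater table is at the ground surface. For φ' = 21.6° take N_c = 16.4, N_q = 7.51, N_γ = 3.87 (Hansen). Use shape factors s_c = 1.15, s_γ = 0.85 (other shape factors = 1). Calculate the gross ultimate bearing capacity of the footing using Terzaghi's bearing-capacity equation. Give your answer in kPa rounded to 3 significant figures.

q_ult ≈ 350 kPa

With the water table at the surface the whole profile is submerged: γ' = 21.7 − 9.81 = 11.89 kN/m³, so q = γ'·D_f = 21.402 kPa; the same γ' applies in the ½γBN_γ term.
q_ult = c·N_c·s_c + q·N_q + 0.5·γ·B·N_γ·s_γ
     = 9.1 × 16.4 × 1.15 + 21.402 × 7.51 + 0.5 × 11.89 × 0.9 × 3.87 × 0.85
     = 171.63 + 160.73 + 17.6 = 349.96 kPa.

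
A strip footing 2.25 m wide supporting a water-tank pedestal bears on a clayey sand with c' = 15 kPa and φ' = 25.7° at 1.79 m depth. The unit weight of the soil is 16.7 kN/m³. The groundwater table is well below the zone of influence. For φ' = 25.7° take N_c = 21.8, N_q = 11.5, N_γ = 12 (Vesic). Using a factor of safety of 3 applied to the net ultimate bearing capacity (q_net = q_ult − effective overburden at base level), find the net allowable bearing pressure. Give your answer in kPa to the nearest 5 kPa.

q_all(net) ≈ 290 kPa

Overburden at base level: q = 16.7 × 1.79 = 29.893 kPa.
Cohesion term c·N_c = 15 × 21.8 = 327 kPa; surcharge term q·N_q = 29.893 × 11.5 = 343.77 kPa; self-weight term 0.5·γ·B·N_γ = 0.5 × 16.7 × 2.25 × 12 = 225.45 kPa.
q_ult = 327 + 343.77 + 225.45 = 896.22 kPa.
Net ultimate: q_net = 896.22 − 29.893 = 866.33 kPa.
q_all(net) = 866.33 / 3 = 288.78 kPa.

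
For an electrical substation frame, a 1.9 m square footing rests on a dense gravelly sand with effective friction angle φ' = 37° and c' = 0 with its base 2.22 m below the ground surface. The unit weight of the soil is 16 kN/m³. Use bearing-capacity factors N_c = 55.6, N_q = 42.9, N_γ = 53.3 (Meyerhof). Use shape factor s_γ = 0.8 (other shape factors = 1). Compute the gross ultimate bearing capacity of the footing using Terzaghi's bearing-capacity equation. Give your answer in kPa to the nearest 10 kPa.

Overburden at base level: q = 16 × 2.22 = 35.52 kPa.
Surcharge term q·N_q = 35.52 × 42.9 = 1523.8 kPa; self-weight term 0.5·γ·B·N_γ·s_γ = 0.5 × 16 × 1.9 × 53.3 × 0.8 = 648.13 kPa.
q_ult = 1523.8 + 648.13 = 2171.9 kPa.

q_ult ≈ 2170 kPa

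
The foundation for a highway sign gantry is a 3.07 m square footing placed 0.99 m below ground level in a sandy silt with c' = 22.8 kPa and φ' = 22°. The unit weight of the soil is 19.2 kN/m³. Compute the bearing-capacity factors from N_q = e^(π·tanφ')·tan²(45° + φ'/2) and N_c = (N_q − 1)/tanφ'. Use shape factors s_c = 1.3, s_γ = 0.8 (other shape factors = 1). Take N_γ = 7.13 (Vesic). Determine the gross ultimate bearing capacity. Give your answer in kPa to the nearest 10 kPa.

q_ult ≈ 820 kPa

tan22° = 0.404, so N_q = e^(π×0.404)·tan²(56°) = 3.558 × 2.198 = 7.82.
N_c = (7.82 − 1)/tan22° = 16.88.
q = γ·D_f = 19.2 × 0.99 = 19.008 kPa.
c·N_c·s_c = 22.8 × 16.883 × 1.3 = 500.41 kPa
q·N_q = 19.008 × 7.8211 = 148.66 kPa
0.5·γ·B·N_γ·s_γ = 0.5 × 19.2 × 3.07 × 7.13 × 0.8 = 168.11 kPa
q_ult = 500.41 + 148.66 + 168.11 = 817.18 kPa.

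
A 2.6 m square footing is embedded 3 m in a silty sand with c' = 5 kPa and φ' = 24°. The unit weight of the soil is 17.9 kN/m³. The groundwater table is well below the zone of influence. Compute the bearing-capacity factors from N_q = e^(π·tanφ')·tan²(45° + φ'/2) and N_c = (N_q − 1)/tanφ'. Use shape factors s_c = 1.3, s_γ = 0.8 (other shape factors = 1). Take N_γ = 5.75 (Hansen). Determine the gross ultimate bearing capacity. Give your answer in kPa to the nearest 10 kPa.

q_ult ≈ 750 kPa

tan24° = 0.4452, so N_q = e^(π×0.4452)·tan²(57°) = 4.05 × 2.371 = 9.6.
N_c = (9.6 − 1)/tan24° = 19.32.
Effective surcharge at the founding depth q = γ·D_f = 17.9 × 3 = 53.7 kPa.
q_ult = c·N_c·s_c + q·N_q + 0.5·γ·B·N_γ·s_γ
     = 5 × 19.324 × 1.3 + 53.7 × 9.6034 + 0.5 × 17.9 × 2.6 × 5.75 × 0.8
     = 125.6 + 515.7 + 107.04 = 748.35 kPa.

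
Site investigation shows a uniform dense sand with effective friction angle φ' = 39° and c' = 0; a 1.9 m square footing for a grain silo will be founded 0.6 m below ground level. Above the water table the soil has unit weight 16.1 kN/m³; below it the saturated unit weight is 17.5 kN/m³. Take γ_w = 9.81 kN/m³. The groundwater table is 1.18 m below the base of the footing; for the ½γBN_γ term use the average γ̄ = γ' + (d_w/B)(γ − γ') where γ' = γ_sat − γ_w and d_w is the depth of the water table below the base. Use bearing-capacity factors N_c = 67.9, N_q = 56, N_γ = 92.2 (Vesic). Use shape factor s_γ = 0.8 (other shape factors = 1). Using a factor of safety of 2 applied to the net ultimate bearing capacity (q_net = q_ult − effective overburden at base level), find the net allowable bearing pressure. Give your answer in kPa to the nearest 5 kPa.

q_all(net) ≈ 720 kPa

q = γ·D_f = 16.1 × 0.6 = 9.66 kPa.
γ' = 7.69 kN/m³; averaging over the depth B below the base, γ̄ = γ' + (d_w/B)(γ − γ') = 12.913 kN/m³.
q·N_q = 9.66 × 56 = 540.96 kPa
0.5·γ·B·N_γ·s_γ = 0.5 × 12.913 × 1.9 × 92.2 × 0.8 = 904.84 kPa
q_ult = 540.96 + 904.84 = 1445.8 kPa.
Net ultimate: q_net = 1445.8 − 9.66 = 1436.1 kPa.
q_all(net) = 1436.1 / 2 = 718.07 kPa.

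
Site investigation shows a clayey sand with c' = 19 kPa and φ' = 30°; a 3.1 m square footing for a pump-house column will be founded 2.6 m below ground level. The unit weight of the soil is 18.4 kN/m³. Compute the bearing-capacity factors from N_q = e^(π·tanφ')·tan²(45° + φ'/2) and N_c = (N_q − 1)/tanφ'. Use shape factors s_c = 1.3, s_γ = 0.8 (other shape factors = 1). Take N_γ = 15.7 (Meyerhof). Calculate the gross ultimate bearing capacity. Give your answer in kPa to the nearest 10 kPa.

q_ult ≈ 1980 kPa

tan30° = 0.5774, so N_q = e^(π×0.5774)·tan²(60°) = 6.134 × 3.0 = 18.4.
N_c = (18.4 − 1)/tan30° = 30.14.
Overburden at base level: q = 18.4 × 2.6 = 47.84 kPa.
Cohesion term c·N_c·s_c = 19 × 30.14 × 1.3 = 744.45 kPa; surcharge term q·N_q = 47.84 × 18.401 = 880.31 kPa; self-weight term 0.5·γ·B·N_γ·s_γ = 0.5 × 18.4 × 3.1 × 15.7 × 0.8 = 358.21 kPa.
q_ult = 744.45 + 880.31 + 358.21 = 1983 kPa.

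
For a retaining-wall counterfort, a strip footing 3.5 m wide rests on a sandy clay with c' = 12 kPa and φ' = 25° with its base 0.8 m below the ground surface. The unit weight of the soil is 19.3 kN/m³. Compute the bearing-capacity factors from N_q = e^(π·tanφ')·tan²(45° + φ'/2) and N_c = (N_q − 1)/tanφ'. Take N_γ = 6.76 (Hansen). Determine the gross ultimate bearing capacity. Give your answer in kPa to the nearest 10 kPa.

q_ult ≈ 640 kPa

tan25° = 0.4663, so N_q = e^(π×0.4663)·tan²(57.5°) = 4.327 × 2.464 = 10.66.
N_c = (10.66 − 1)/tan25° = 20.72.
Overburden at base level: q = 19.3 × 0.8 = 15.44 kPa.
Cohesion term c·N_c = 12 × 20.721 = 248.65 kPa; surcharge term q·N_q = 15.44 × 10.662 = 164.62 kPa; self-weight term 0.5·γ·B·N_γ = 0.5 × 19.3 × 3.5 × 6.76 = 228.32 kPa.
q_ult = 248.65 + 164.62 + 228.32 = 641.59 kPa.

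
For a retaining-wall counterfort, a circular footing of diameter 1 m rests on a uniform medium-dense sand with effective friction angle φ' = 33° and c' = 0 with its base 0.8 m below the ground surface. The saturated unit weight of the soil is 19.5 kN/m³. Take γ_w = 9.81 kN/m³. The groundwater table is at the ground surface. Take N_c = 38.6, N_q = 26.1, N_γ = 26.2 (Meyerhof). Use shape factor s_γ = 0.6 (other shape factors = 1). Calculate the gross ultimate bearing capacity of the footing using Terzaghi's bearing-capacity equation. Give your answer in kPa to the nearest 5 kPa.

q_ult ≈ 280 kPa

γ' = 19.5 − 9.81 = 9.69 kN/m³ (submerged throughout). q = 9.69 × 0.8 = 7.752 kPa; the same γ' applies in the ½γBN_γ term.
q·N_q = 7.752 × 26.1 = 202.33 kPa
0.5·γ·B·N_γ·s_γ = 0.5 × 9.69 × 1 × 26.2 × 0.6 = 76.163 kPa
q_ult = 202.33 + 76.163 = 278.49 kPa.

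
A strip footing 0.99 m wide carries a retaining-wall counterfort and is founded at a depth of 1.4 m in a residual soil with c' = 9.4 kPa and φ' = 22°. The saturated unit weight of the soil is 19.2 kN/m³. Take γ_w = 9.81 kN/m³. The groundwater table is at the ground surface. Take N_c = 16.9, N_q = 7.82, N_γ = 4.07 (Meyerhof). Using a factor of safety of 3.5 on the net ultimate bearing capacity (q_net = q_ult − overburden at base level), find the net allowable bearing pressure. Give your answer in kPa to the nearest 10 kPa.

q_all(net) ≈ 80 kPa

γ' = 19.2 − 9.81 = 9.39 kN/m³ (submerged throughout). q = 9.39 × 1.4 = 13.146 kPa; the same γ' applies in the ½γBN_γ term.
c·N_c = 9.4 × 16.9 = 158.86 kPa
q·N_q = 13.146 × 7.82 = 102.8 kPa
0.5·γ·B·N_γ = 0.5 × 9.39 × 0.99 × 4.07 = 18.918 kPa
q_ult = 158.86 + 102.8 + 18.918 = 280.58 kPa.
q_net = 280.58 − 13.146 = 267.43 kPa.
q_all(net) = 267.43 / 3.5 = 76.41 kPa.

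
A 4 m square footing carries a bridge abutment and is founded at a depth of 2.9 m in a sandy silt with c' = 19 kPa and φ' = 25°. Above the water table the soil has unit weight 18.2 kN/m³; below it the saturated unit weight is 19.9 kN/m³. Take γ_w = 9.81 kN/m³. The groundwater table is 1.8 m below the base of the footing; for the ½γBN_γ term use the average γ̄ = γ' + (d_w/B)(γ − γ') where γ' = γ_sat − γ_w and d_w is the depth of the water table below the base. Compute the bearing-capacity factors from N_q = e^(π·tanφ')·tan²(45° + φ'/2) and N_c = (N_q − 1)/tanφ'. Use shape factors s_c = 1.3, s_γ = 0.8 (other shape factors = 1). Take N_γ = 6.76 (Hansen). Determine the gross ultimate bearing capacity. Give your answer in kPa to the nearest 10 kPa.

q_ult ≈ 1220 kPa

tan25° = 0.4663, so N_q = e^(π×0.4663)·tan²(57.5°) = 4.327 × 2.464 = 10.66.
N_c = (10.66 − 1)/tan25° = 20.72.
Effective surcharge at the founding depth q = γ·D_f = 18.2 × 2.9 = 52.78 kPa.
With d_w = 1.8 m < B, γ̄ = 10.09 + (1.8/4) × (18.2 − 10.09) = 13.739 kN/m³.
q_ult = c·N_c·s_c + q·N_q + 0.5·γ·B·N_γ·s_γ
     = 19 × 20.721 × 1.3 + 52.78 × 10.662 + 0.5 × 13.739 × 4 × 6.76 × 0.8
     = 511.8 + 562.75 + 148.61 = 1223.2 kPa.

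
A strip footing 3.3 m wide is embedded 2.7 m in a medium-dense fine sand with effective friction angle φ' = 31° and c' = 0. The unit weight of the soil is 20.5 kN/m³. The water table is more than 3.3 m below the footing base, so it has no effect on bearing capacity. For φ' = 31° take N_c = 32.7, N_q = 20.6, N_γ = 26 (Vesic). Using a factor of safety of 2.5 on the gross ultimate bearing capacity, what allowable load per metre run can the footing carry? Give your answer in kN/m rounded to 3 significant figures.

Overburden at base level: q = 20.5 × 2.7 = 55.35 kPa.
Surcharge term q·N_q = 55.35 × 20.6 = 1140.2 kPa; self-weight term 0.5·γ·B·N_γ = 0.5 × 20.5 × 3.3 × 26 = 879.45 kPa.
q_ult = 1140.2 + 879.45 = 2019.7 kPa.
Gross allowable pressure q_all = 2019.7 / 2.5 = 807.86 kPa.
Allowable wall load = q_all × B = 807.86 × 3.3 = 2666 kN per metre run.

≈ 2670 kN/m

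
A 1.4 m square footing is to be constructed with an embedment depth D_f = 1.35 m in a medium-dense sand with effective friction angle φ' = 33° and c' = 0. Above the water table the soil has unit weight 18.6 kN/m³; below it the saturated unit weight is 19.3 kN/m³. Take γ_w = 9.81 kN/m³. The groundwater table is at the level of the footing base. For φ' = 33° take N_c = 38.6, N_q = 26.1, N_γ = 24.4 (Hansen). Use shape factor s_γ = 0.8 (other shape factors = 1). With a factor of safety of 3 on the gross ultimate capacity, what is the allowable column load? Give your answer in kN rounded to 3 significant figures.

P_all ≈ 513 kN

q = γ·D_f = 18.6 × 1.35 = 25.11 kPa.
For the ½γBN_γ term take γ' = 19.3 − 9.81 = 9.49 kN/m³ (soil below base is submerged).
q·N_q = 25.11 × 26.1 = 655.37 kPa
0.5·γ·B·N_γ·s_γ = 0.5 × 9.49 × 1.4 × 24.4 × 0.8 = 129.67 kPa
q_ult = 655.37 + 129.67 = 785.04 kPa.
Gross allowable pressure q_all = 785.04 / 3 = 261.68 kPa.
Footing area = 1.96 m², so allowable column load = 261.68 × 1.96 = 512.89 kN.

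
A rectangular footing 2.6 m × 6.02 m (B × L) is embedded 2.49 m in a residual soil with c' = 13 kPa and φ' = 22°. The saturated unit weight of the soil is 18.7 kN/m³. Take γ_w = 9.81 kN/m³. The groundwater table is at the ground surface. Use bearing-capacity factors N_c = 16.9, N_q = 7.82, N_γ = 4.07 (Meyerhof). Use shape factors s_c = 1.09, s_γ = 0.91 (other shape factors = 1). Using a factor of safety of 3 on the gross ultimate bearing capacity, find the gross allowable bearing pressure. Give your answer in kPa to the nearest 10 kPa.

q_all ≈ 150 kPa

γ' = 18.7 − 9.81 = 8.89 kN/m³ (submerged throughout). q = 8.89 × 2.49 = 22.136 kPa; the same γ' applies in the ½γBN_γ term.
c·N_c·s_c = 13 × 16.9 × 1.09 = 239.47 kPa
q·N_q = 22.136 × 7.82 = 173.1 kPa
0.5·γ·B·N_γ·s_γ = 0.5 × 8.89 × 2.6 × 4.07 × 0.91 = 42.804 kPa
q_ult = 239.47 + 173.1 + 42.804 = 455.38 kPa.
q_all = 455.38 / 3 = 151.79 kPa.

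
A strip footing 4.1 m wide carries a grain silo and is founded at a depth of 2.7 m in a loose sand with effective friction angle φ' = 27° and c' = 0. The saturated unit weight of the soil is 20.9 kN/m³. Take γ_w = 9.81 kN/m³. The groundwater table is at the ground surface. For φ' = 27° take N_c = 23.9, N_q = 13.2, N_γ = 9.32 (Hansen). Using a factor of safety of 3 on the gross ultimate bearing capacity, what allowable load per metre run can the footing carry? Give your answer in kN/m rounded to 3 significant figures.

≈ 830 kN/m

Water table at ground surface, so effective unit weight γ' = 20.9 − 9.81 = 11.09 kN/m³ is used throughout; overburden q = 11.09 × 2.7 = 29.943 kPa; the same γ' applies in the ½γBN_γ term.
Surcharge term q·N_q = 29.943 × 13.2 = 395.25 kPa; self-weight term 0.5·γ·B·N_γ = 0.5 × 11.09 × 4.1 × 9.32 = 211.89 kPa.
q_ult = 395.25 + 211.89 = 607.13 kPa.
Gross allowable pressure q_all = 607.13 / 3 = 202.38 kPa.
Allowable wall load = q_all × B = 202.38 × 4.1 = 829.75 kN per metre run.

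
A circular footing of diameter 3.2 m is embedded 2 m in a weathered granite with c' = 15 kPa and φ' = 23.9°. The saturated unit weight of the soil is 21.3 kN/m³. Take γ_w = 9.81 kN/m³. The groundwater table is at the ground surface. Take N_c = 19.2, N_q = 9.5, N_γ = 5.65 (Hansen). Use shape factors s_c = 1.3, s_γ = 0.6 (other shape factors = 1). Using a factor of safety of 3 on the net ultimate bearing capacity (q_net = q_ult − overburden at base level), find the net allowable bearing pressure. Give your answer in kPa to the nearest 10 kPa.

q_all(net) ≈ 210 kPa

With the water table at the surface the whole profile is submerged: γ' = 21.3 − 9.81 = 11.49 kN/m³, so q = γ'·D_f = 22.98 kPa; the same γ' applies in the ½γBN_γ term.
q_ult = c·N_c·s_c + q·N_q + 0.5·γ·B·N_γ·s_γ
     = 15 × 19.2 × 1.3 + 22.98 × 9.5 + 0.5 × 11.49 × 3.2 × 5.65 × 0.6
     = 374.4 + 218.31 + 62.322 = 655.03 kPa.
q_net = 655.03 − 22.98 = 632.05 kPa.
q_all(net) = 632.05 / 3 = 210.68 kPa.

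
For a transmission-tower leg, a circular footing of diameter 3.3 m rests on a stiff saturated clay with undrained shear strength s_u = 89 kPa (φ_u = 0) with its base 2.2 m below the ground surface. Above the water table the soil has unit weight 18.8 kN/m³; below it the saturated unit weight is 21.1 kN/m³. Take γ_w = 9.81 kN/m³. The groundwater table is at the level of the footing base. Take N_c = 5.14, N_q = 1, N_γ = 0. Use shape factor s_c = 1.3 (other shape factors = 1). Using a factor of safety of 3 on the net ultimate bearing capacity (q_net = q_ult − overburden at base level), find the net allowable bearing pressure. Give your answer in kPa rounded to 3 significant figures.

q = γ·D_f = 18.8 × 2.2 = 41.36 kPa.
c·N_c·s_c = 89 × 5.14 × 1.3 = 594.7 kPa
q·N_q = 41.36 × 1 = 41.36 kPa
q_ult = 594.7 + 41.36 = 636.06 kPa.
q_net = 636.06 − 41.36 = 594.7 kPa.
q_all(net) = 594.7 / 3 = 198.23 kPa.

q_all(net) ≈ 198 kPa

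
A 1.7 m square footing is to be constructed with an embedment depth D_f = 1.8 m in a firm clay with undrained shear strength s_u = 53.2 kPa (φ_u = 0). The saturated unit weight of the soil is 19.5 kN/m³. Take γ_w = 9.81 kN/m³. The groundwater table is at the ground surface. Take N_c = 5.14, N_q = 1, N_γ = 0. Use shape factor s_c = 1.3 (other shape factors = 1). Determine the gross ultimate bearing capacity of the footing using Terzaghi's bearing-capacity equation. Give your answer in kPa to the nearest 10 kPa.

q_ult ≈ 370 kPa

Water table at ground surface, so effective unit weight γ' = 19.5 − 9.81 = 9.69 kN/m³ is used throughout; overburden q = 9.69 × 1.8 = 17.442 kPa.
Cohesion term c·N_c·s_c = 53.2 × 5.14 × 1.3 = 355.48 kPa; surcharge term q·N_q = 17.442 × 1 = 17.442 kPa.
q_ult = 355.48 + 17.442 = 372.92 kPa.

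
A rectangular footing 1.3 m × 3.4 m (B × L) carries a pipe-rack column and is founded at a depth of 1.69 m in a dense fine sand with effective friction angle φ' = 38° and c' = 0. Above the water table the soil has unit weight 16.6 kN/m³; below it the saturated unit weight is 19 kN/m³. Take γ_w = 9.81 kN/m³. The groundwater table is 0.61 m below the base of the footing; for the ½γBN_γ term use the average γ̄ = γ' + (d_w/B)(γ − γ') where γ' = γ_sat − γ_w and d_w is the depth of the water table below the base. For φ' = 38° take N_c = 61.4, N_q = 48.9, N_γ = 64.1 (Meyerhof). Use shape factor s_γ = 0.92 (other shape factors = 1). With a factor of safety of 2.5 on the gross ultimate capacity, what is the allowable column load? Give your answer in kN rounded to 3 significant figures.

Overburden at base level: q = 16.6 × 1.69 = 28.054 kPa.
The water table is 0.61 m below the base (< B = 1.3 m), so the ½γBN_γ term uses γ̄ = γ' + (d_w/B)(γ − γ') = 9.19 + (0.61/1.3)(16.6 − 9.19) = 12.667 kN/m³.
Surcharge term q·N_q = 28.054 × 48.9 = 1371.8 kPa; self-weight term 0.5·γ·B·N_γ·s_γ = 0.5 × 12.667 × 1.3 × 64.1 × 0.92 = 485.55 kPa.
q_ult = 1371.8 + 485.55 = 1857.4 kPa.
Gross allowable pressure q_all = 1857.4 / 2.5 = 742.96 kPa.
Footing area = 4.42 m², so allowable column load = 742.96 × 4.42 = 3283.9 kN.

P_all ≈ 3280 kN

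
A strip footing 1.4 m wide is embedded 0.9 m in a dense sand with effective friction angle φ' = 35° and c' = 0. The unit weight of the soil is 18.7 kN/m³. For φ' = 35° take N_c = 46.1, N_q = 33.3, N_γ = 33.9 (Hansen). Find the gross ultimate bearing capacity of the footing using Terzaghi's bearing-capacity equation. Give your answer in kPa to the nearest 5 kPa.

q = γ·D_f = 18.7 × 0.9 = 16.83 kPa.
q·N_q = 16.83 × 33.3 = 560.44 kPa
0.5·γ·B·N_γ = 0.5 × 18.7 × 1.4 × 33.9 = 443.75 kPa
q_ult = 560.44 + 443.75 = 1004.2 kPa.

q_ult ≈ 1005 kPa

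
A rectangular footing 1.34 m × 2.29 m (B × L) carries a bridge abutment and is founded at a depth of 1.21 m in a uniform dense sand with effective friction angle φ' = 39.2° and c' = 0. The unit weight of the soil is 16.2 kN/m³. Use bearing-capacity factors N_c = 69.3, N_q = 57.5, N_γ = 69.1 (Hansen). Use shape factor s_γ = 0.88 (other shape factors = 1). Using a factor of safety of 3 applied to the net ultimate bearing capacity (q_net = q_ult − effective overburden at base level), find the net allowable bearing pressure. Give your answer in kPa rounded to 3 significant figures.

q_all(net) ≈ 589 kPa

Effective surcharge at the founding depth q = γ·D_f = 16.2 × 1.21 = 19.602 kPa.
q_ult = q·N_q + 0.5·γ·B·N_γ·s_γ
     = 19.602 × 57.5 + 0.5 × 16.2 × 1.34 × 69.1 × 0.88
     = 1127.1 + 660.01 = 1787.1 kPa.
Net ultimate: q_net = 1787.1 − 19.602 = 1767.5 kPa.
q_all(net) = 1767.5 / 3 = 589.17 kPa.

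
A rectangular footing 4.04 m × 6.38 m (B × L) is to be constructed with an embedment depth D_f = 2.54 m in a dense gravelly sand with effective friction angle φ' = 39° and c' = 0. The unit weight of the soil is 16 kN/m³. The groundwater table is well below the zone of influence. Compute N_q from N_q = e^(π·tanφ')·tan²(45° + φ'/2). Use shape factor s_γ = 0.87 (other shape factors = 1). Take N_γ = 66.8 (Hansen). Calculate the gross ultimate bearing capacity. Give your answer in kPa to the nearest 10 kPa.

tan39° = 0.8098, so N_q = e^(π×0.8098)·tan²(64.5°) = 12.731 × 4.395 = 55.96.
Effective surcharge at the founding depth q = γ·D_f = 16 × 2.54 = 40.64 kPa.
q_ult = q·N_q + 0.5·γ·B·N_γ·s_γ
     = 40.64 × 55.957 + 0.5 × 16 × 4.04 × 66.8 × 0.87
     = 2274.1 + 1878.3 = 4152.4 kPa.

q_ult ≈ 4150 kPa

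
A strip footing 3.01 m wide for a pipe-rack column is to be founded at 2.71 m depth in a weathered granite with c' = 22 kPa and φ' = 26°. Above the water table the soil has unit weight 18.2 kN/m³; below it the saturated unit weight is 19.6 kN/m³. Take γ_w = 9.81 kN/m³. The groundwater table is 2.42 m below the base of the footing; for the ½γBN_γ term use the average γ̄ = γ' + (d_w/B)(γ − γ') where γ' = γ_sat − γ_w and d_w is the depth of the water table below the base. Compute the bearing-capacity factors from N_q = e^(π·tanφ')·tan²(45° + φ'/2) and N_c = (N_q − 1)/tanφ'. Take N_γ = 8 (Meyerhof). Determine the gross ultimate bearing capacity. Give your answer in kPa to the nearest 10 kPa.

q_ult ≈ 1270 kPa

tan26° = 0.4877, so N_q = e^(π×0.4877)·tan²(58°) = 4.629 × 2.561 = 11.85.
N_c = (11.85 − 1)/tan26° = 22.25.
q = γ·D_f = 18.2 × 2.71 = 49.322 kPa.
γ' = 9.79 kN/m³; averaging over the depth B below the base, γ̄ = γ' + (d_w/B)(γ − γ') = 16.552 kN/m³.
c·N_c = 22 × 22.254 = 489.6 kPa
q·N_q = 49.322 × 11.854 = 584.67 kPa
0.5·γ·B·N_γ = 0.5 × 16.552 × 3.01 × 8 = 199.28 kPa
q_ult = 489.6 + 584.67 + 199.28 = 1273.6 kPa.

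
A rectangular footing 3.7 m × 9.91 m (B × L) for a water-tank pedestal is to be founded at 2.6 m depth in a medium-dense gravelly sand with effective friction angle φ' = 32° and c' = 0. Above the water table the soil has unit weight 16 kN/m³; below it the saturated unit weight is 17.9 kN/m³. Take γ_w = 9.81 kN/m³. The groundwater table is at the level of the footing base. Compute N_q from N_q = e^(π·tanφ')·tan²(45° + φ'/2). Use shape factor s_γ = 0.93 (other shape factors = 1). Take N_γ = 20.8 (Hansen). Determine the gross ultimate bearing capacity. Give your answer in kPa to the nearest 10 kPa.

q_ult ≈ 1250 kPa

tan32° = 0.6249, so N_q = e^(π×0.6249)·tan²(61°) = 7.121 × 3.255 = 23.18.
Overburden at base level: q = 16 × 2.6 = 41.6 kPa.
Below the base the soil is submerged, so the ½γBN_γ term uses γ' = 17.9 − 9.81 = 8.09 kN/m³.
Surcharge term q·N_q = 41.6 × 23.177 = 964.15 kPa; self-weight term 0.5·γ·B·N_γ·s_γ = 0.5 × 8.09 × 3.7 × 20.8 × 0.93 = 289.51 kPa.
q_ult = 964.15 + 289.51 = 1253.7 kPa.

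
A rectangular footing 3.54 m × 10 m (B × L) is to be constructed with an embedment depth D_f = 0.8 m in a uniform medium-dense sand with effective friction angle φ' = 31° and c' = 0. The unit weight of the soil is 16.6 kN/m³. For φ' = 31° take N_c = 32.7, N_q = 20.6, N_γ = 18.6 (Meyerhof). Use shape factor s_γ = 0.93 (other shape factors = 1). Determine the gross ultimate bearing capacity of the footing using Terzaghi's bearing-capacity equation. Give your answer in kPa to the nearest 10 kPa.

q_ult ≈ 780 kPa

q = γ·D_f = 16.6 × 0.8 = 13.28 kPa.
q·N_q = 13.28 × 20.6 = 273.57 kPa
0.5·γ·B·N_γ·s_γ = 0.5 × 16.6 × 3.54 × 18.6 × 0.93 = 508.25 kPa
q_ult = 273.57 + 508.25 = 781.82 kPa.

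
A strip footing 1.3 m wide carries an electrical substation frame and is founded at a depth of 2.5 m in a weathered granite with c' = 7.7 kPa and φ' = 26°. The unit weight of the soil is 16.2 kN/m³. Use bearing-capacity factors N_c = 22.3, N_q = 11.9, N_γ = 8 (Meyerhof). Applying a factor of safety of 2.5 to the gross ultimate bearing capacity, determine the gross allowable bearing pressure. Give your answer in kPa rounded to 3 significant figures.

q_all ≈ 295 kPa

Effective surcharge at the founding depth q = γ·D_f = 16.2 × 2.5 = 40.5 kPa.
q_ult = c·N_c + q·N_q + 0.5·γ·B·N_γ
     = 7.7 × 22.3 + 40.5 × 11.9 + 0.5 × 16.2 × 1.3 × 8
     = 171.71 + 481.95 + 84.24 = 737.9 kPa.
q_all = q_ult / FS = 737.9 / 2.5 = 295.16 kPa.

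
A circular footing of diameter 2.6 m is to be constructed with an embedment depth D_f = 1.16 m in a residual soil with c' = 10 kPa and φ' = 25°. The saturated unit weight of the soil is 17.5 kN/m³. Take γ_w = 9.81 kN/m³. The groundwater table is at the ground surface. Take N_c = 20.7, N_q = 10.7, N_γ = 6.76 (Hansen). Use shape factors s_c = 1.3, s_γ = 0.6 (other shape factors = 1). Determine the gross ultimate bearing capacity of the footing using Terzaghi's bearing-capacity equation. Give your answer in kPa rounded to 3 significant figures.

With the water table at the surface the whole profile is submerged: γ' = 17.5 − 9.81 = 7.69 kN/m³, so q = γ'·D_f = 8.9204 kPa; the same γ' applies in the ½γBN_γ term.
q_ult = c·N_c·s_c + q·N_q + 0.5·γ·B·N_γ·s_γ
     = 10 × 20.7 × 1.3 + 8.9204 × 10.7 + 0.5 × 7.69 × 2.6 × 6.76 × 0.6
     = 269.1 + 95.448 + 40.548 = 405.1 kPa.

q_ult ≈ 405 kPa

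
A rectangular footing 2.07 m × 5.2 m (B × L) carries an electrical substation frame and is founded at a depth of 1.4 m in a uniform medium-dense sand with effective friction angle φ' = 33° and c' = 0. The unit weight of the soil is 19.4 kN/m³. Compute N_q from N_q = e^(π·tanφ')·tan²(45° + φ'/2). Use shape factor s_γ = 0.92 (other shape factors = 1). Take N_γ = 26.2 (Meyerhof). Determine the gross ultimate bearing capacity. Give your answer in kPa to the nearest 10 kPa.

q_ult ≈ 1190 kPa

tan33° = 0.6494, so N_q = e^(π×0.6494)·tan²(61.5°) = 7.692 × 3.392 = 26.09.
Overburden at base level: q = 19.4 × 1.4 = 27.16 kPa.
Surcharge term q·N_q = 27.16 × 26.092 = 708.66 kPa; self-weight term 0.5·γ·B·N_γ·s_γ = 0.5 × 19.4 × 2.07 × 26.2 × 0.92 = 483.98 kPa.
q_ult = 708.66 + 483.98 = 1192.6 kPa.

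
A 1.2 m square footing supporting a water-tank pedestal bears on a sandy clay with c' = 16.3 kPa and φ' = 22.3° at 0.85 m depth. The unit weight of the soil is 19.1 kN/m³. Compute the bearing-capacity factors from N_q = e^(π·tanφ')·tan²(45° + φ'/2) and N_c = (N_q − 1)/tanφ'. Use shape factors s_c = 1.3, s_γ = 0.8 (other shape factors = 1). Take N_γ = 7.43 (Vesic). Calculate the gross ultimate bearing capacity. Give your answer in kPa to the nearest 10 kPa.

q_ult ≈ 560 kPa

tan22.3° = 0.4101, so N_q = e^(π×0.4101)·tan²(56.15°) = 3.627 × 2.223 = 8.06.
N_c = (8.06 − 1)/tan22.3° = 17.22.
Overburden at base level: q = 19.1 × 0.85 = 16.235 kPa.
Cohesion term c·N_c·s_c = 16.3 × 17.222 × 1.3 = 364.93 kPa; surcharge term q·N_q = 16.235 × 8.0632 = 130.91 kPa; self-weight term 0.5·γ·B·N_γ·s_γ = 0.5 × 19.1 × 1.2 × 7.43 × 0.8 = 68.118 kPa.
q_ult = 364.93 + 130.91 + 68.118 = 563.95 kPa.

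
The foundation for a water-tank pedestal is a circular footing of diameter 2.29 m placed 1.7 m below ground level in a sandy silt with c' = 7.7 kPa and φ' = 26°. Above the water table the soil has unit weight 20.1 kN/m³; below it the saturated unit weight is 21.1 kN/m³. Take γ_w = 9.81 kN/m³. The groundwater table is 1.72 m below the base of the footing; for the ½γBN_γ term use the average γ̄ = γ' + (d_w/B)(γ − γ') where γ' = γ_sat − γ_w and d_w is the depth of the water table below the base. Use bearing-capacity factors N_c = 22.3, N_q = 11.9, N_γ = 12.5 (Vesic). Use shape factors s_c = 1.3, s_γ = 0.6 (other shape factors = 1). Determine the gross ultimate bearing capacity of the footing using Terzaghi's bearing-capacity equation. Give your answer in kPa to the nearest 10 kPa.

q_ult ≈ 780 kPa

q = γ·D_f = 20.1 × 1.7 = 34.17 kPa.
γ' = 11.29 kN/m³; averaging over the depth B below the base, γ̄ = γ' + (d_w/B)(γ − γ') = 17.907 kN/m³.
c·N_c·s_c = 7.7 × 22.3 × 1.3 = 223.22 kPa
q·N_q = 34.17 × 11.9 = 406.62 kPa
0.5·γ·B·N_γ·s_γ = 0.5 × 17.907 × 2.29 × 12.5 × 0.6 = 153.78 kPa
q_ult = 223.22 + 406.62 + 153.78 = 783.62 kPa.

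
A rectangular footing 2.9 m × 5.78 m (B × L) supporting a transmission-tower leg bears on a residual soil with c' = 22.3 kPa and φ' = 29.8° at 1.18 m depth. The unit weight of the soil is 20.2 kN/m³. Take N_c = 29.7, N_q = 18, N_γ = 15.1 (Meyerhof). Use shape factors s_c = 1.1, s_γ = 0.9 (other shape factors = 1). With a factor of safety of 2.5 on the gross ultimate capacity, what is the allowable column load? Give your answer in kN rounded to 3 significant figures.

P_all ≈ 10400 kN

Overburden at base level: q = 20.2 × 1.18 = 23.836 kPa.
Cohesion term c·N_c·s_c = 22.3 × 29.7 × 1.1 = 728.54 kPa; surcharge term q·N_q = 23.836 × 18 = 429.05 kPa; self-weight term 0.5·γ·B·N_γ·s_γ = 0.5 × 20.2 × 2.9 × 15.1 × 0.9 = 398.05 kPa.
q_ult = 728.54 + 429.05 + 398.05 = 1555.6 kPa.
Gross allowable pressure q_all = 1555.6 / 2.5 = 622.26 kPa.
Footing area = 16.762 m², so allowable column load = 622.26 × 16.762 = 10430 kN.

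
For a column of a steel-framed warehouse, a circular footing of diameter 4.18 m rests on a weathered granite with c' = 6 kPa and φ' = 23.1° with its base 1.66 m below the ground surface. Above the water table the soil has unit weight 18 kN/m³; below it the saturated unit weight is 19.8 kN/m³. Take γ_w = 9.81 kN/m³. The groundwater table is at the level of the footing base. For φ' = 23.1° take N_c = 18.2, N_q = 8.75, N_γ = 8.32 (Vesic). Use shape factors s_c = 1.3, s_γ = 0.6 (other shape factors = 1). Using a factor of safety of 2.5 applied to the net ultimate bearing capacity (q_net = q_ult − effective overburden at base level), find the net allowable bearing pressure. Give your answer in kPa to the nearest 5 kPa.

Overburden at base level: q = 18 × 1.66 = 29.88 kPa.
Below the base the soil is submerged, so the ½γBN_γ term uses γ' = 19.8 − 9.81 = 9.99 kN/m³.
Cohesion term c·N_c·s_c = 6 × 18.2 × 1.3 = 141.96 kPa; surcharge term q·N_q = 29.88 × 8.75 = 261.45 kPa; self-weight term 0.5·γ·B·N_γ·s_γ = 0.5 × 9.99 × 4.18 × 8.32 × 0.6 = 104.23 kPa.
q_ult = 141.96 + 261.45 + 104.23 = 507.64 kPa.
Net ultimate: q_net = 507.64 − 29.88 = 477.76 kPa.
q_all(net) = 477.76 / 2.5 = 191.1 kPa.

q_all(net) ≈ 190 kPa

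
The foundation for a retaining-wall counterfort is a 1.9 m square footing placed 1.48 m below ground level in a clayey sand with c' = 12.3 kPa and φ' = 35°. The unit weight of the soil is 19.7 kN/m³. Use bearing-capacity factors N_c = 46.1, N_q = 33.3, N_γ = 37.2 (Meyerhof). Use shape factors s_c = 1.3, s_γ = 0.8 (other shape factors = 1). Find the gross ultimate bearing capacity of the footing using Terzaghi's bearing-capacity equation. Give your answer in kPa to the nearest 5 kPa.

Overburden at base level: q = 19.7 × 1.48 = 29.156 kPa.
Cohesion term c·N_c·s_c = 12.3 × 46.1 × 1.3 = 737.14 kPa; surcharge term q·N_q = 29.156 × 33.3 = 970.89 kPa; self-weight term 0.5·γ·B·N_γ·s_γ = 0.5 × 19.7 × 1.9 × 37.2 × 0.8 = 556.96 kPa.
q_ult = 737.14 + 970.89 + 556.96 = 2265 kPa.

q_ult ≈ 2265 kPa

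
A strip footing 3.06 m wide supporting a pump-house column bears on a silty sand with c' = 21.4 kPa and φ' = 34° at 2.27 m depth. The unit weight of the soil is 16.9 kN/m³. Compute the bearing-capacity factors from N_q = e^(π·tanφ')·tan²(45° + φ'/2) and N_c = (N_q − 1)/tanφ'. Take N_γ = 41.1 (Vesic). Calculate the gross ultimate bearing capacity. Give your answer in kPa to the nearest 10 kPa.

q_ult ≈ 3090 kPa

tan34° = 0.6745, so N_q = e^(π×0.6745)·tan²(62°) = 8.323 × 3.537 = 29.44.
N_c = (29.44 − 1)/tan34° = 42.16.
Effective surcharge at the founding depth q = γ·D_f = 16.9 × 2.27 = 38.363 kPa.
q_ult = c·N_c + q·N_q + 0.5·γ·B·N_γ
     = 21.4 × 42.164 + 38.363 × 29.44 + 0.5 × 16.9 × 3.06 × 41.1
     = 902.3 + 1129.4 + 1062.7 = 3094.4 kPa.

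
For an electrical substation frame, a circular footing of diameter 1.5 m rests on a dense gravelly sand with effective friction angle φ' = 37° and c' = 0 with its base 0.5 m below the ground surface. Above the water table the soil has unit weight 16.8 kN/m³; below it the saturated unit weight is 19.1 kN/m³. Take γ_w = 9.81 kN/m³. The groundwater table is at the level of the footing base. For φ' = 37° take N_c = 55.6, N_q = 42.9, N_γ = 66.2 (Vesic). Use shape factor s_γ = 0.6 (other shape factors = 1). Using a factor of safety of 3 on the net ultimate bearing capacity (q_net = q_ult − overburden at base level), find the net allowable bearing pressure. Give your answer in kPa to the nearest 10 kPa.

q_all(net) ≈ 210 kPa

Overburden at base level: q = 16.8 × 0.5 = 8.4 kPa.
Below the base the soil is submerged, so the ½γBN_γ term uses γ' = 19.1 − 9.81 = 9.29 kN/m³.
Surcharge term q·N_q = 8.4 × 42.9 = 360.36 kPa; self-weight term 0.5·γ·B·N_γ·s_γ = 0.5 × 9.29 × 1.5 × 66.2 × 0.6 = 276.75 kPa.
q_ult = 360.36 + 276.75 = 637.11 kPa.
q_net = 637.11 − 8.4 = 628.71 kPa.
q_all(net) = 628.71 / 3 = 209.57 kPa.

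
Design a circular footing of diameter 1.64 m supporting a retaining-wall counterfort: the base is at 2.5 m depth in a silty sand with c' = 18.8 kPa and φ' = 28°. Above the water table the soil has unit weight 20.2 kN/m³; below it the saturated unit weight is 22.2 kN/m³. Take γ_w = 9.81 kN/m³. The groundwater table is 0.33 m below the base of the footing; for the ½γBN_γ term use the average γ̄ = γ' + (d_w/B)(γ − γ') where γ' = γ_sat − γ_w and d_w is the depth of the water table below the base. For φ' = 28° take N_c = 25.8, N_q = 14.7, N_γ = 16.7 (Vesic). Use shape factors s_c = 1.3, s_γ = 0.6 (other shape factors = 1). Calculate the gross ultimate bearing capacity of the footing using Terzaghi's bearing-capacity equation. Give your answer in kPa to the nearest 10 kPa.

Effective surcharge at the founding depth q = γ·D_f = 20.2 × 2.5 = 50.5 kPa.
With d_w = 0.33 m < B, γ̄ = 12.39 + (0.33/1.64) × (20.2 − 12.39) = 13.962 kN/m³.
q_ult = c·N_c·s_c + q·N_q + 0.5·γ·B·N_γ·s_γ
     = 18.8 × 25.8 × 1.3 + 50.5 × 14.7 + 0.5 × 13.962 × 1.64 × 16.7 × 0.6
     = 630.55 + 742.35 + 114.71 = 1487.6 kPa.

q_ult ≈ 1490 kPa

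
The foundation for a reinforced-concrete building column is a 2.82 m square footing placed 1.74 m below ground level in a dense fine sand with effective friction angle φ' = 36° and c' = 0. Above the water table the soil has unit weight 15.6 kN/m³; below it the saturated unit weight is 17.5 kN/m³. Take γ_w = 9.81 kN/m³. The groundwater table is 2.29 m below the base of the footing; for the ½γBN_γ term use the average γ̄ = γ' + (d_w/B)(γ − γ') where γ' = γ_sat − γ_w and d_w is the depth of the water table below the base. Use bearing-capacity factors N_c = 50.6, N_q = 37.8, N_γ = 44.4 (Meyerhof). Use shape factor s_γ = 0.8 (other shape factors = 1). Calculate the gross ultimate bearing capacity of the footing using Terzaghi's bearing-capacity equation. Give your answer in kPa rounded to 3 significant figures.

q_ult ≈ 1730 kPa

q = γ·D_f = 15.6 × 1.74 = 27.144 kPa.
γ' = 7.69 kN/m³; averaging over the depth B below the base, γ̄ = γ' + (d_w/B)(γ − γ') = 14.113 kN/m³.
q·N_q = 27.144 × 37.8 = 1026 kPa
0.5·γ·B·N_γ·s_γ = 0.5 × 14.113 × 2.82 × 44.4 × 0.8 = 706.84 kPa
q_ult = 1026 + 706.84 = 1732.9 kPa.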